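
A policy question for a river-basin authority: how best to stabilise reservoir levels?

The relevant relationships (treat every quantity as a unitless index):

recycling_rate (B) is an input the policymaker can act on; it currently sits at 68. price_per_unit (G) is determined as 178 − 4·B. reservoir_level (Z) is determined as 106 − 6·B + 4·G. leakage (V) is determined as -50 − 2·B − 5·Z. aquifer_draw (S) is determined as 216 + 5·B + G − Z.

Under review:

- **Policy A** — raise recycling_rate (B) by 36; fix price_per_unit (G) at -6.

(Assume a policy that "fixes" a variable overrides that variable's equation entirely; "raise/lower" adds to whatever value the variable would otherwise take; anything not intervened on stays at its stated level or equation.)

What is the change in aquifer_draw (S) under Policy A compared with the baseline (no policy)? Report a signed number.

132

Baseline:
  B = 68
  G = 178 − 4·68 = -94
  Z = 106 − 6·68 + 4·(-94) = -678
  S = 216 + 5·68 + (-94) − (-678) = 1140
Policy A (B + 36, G := -6):
  B = 68 + 36 = 104
  G = -6
  Z = 106 − 6·104 + 4·(-6) = -542
  S = 216 + 5·104 + (-6) − (-542) = 1272
Change in S: 1272 − 1140 = 132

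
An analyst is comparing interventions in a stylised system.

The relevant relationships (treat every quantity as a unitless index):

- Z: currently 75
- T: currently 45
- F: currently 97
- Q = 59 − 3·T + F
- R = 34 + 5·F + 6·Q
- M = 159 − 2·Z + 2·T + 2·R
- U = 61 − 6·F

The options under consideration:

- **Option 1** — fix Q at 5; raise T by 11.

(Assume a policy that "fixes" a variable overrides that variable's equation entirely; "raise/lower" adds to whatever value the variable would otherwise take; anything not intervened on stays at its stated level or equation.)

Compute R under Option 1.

Option 1 (Q := 5, T + 11):
  T = 45 + 11 = 56
  F = 97
  Q = 5
  R = 34 + 5·97 + 6·5 = 549

549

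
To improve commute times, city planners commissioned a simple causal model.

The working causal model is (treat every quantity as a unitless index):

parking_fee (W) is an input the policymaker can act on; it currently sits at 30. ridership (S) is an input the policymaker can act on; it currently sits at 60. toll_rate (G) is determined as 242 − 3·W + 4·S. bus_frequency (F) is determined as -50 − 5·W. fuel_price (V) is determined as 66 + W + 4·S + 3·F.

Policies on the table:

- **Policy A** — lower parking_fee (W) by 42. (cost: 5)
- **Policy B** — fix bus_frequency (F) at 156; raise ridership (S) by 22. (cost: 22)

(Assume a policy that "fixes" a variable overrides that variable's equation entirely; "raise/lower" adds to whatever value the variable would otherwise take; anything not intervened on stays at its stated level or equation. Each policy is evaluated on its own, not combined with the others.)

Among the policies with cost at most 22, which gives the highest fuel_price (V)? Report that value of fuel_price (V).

892

Policy A (W − 42):
  W = 30 − 42 = -12
  S = 60
  F = -50 − 5·(-12) = 10
  V = 66 + (-12) + 4·60 + 3·10 = 324
Policy B (F := 156, S + 22):
  W = 30
  S = 60 + 22 = 82
  F = 156
  V = 66 + 30 + 4·82 + 3·156 = 892
Comparing — Policy A: V=324, Policy B: V=892. Highest is 892 (Policy B).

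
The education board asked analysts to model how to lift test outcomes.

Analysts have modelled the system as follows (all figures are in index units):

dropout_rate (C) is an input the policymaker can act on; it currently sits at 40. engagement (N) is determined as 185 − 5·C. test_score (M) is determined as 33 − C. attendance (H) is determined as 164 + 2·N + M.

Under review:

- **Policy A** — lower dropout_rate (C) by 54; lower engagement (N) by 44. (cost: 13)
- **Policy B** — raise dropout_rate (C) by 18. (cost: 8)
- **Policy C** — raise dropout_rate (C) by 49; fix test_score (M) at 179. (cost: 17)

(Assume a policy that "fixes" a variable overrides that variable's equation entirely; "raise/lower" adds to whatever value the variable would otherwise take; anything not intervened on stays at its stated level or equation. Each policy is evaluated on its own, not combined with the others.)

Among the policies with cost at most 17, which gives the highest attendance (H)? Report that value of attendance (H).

Policy A (C − 54, N − 44):
  C = 40 − 54 = -14
  N = 185 − 5·(-14) (−44 from intervention) = 211
  M = 33 − (-14) = 47
  H = 164 + 2·211 + 47 = 633
Policy B (C + 18):
  C = 40 + 18 = 58
  N = 185 − 5·58 = -105
  M = 33 − 58 = -25
  H = 164 + 2·(-105) + (-25) = -71
Policy C (C + 49, M := 179):
  C = 40 + 49 = 89
  N = 185 − 5·89 = -260
  M = 179
  H = 164 + 2·(-260) + 179 = -177
Comparing — Policy A: H=633, Policy B: H=-71, Policy C: H=-177. Highest is 633 (Policy A).

633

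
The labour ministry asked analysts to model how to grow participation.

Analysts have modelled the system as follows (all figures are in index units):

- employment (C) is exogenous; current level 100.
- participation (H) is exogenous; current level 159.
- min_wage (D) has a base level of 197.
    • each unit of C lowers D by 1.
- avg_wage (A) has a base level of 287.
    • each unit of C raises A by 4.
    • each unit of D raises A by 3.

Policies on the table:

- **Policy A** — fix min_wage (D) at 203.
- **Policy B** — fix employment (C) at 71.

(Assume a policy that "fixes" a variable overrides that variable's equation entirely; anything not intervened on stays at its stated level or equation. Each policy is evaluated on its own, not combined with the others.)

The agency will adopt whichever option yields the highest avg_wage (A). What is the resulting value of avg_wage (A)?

Policy A (D := 203):
  C = 100
  D = 203
  A = 287 + 4·100 + 3·203 = 1296
Policy B (C := 71):
  C = 71
  D = 197 − 71 = 126
  A = 287 + 4·71 + 3·126 = 949
Comparing — Policy A: A=1296, Policy B: A=949. Highest is 1296 (Policy A).

1296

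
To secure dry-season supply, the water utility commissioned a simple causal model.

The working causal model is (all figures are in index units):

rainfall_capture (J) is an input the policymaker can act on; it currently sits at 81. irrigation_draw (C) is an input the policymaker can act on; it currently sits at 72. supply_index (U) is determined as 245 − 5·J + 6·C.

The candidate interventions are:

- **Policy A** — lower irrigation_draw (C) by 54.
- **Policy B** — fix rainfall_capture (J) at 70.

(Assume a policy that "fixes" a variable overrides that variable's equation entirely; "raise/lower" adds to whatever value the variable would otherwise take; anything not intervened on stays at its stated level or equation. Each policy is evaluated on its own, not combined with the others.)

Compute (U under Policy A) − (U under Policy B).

-379

Policy A (C − 54):
  J = 81
  C = 72 − 54 = 18
  U = 245 − 5·81 + 6·18 = -52
Policy B (J := 70):
  J = 70
  C = 72
  U = 245 − 5·70 + 6·72 = 327
U: -52 − 327 = -379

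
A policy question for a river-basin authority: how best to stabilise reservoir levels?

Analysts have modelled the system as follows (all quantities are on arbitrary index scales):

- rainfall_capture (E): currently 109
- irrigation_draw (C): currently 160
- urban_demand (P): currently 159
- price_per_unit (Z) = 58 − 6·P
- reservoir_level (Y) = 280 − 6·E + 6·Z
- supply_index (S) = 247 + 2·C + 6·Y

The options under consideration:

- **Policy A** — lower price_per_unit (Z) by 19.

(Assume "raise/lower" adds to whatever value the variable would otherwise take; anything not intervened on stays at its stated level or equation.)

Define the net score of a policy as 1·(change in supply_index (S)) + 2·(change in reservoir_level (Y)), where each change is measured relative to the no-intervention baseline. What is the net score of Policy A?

-912

Baseline:
  E = 109
  C = 160
  P = 159
  Z = 58 − 6·159 = -896
  Y = 280 − 6·109 + 6·(-896) = -5750
  S = 247 + 2·160 + 6·(-5750) = -33933
Policy A (Z − 19):
  E = 109
  C = 160
  P = 159
  Z = 58 − 6·159 (−19 from intervention) = -915
  Y = 280 − 6·109 + 6·(-915) = -5864
  S = 247 + 2·160 + 6·(-5864) = -34617
ΔS = -34617 − (-33933) = -684; ΔY = -5864 − (-5750) = -114
Score = 1·(-684) + 2·(-114) = -912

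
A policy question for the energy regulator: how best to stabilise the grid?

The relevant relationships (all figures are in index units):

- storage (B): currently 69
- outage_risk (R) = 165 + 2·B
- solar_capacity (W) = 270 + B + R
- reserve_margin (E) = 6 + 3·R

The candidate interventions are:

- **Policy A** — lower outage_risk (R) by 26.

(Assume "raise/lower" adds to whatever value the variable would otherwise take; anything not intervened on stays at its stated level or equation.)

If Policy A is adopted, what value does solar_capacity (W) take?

Policy A (R − 26):
  B = 69
  R = 165 + 2·69 (−26 from intervention) = 277
  W = 270 + 69 + 277 = 616

616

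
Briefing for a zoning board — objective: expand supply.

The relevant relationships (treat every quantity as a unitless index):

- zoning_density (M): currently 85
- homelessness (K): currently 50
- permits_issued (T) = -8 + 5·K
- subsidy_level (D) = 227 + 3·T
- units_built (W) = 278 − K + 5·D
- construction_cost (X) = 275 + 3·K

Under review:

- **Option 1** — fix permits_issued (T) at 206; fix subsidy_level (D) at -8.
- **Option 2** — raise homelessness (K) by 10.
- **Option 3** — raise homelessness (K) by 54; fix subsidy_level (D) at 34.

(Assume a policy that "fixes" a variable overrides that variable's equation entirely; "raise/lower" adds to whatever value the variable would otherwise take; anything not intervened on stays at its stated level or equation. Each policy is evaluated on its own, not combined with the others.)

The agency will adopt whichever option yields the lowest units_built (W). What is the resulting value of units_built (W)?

Option 1 (T := 206, D := -8):
  K = 50
  T = 206
  D = -8
  W = 278 − 50 + 5·(-8) = 188
Option 2 (K + 10):
  K = 50 + 10 = 60
  T = -8 + 5·60 = 292
  D = 227 + 3·292 = 1103
  W = 278 − 60 + 5·1103 = 5733
Option 3 (K + 54, D := 34):
  K = 50 + 54 = 104
  T = -8 + 5·104 = 512
  D = 34
  W = 278 − 104 + 5·34 = 344
Comparing — Option 1: W=188, Option 2: W=5733, Option 3: W=344. Lowest is 188 (Option 1).

188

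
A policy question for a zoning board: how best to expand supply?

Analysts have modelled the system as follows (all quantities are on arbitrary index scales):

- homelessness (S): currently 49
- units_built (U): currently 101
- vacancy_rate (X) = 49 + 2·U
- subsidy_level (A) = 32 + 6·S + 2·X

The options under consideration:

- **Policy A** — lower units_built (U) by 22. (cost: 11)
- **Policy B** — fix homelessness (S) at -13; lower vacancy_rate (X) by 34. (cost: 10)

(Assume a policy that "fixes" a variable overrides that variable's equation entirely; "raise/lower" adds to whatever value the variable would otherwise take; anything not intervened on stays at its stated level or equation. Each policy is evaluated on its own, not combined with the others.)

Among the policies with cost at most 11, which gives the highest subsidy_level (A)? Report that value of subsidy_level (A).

Policy A (U − 22):
  S = 49
  U = 101 − 22 = 79
  X = 49 + 2·79 = 207
  A = 32 + 6·49 + 2·207 = 740
Policy B (S := -13, X − 34):
  S = -13
  U = 101
  X = 49 + 2·101 (−34 from intervention) = 217
  A = 32 + 6·(-13) + 2·217 = 388
Comparing — Policy A: A=740, Policy B: A=388. Highest is 740 (Policy A).

740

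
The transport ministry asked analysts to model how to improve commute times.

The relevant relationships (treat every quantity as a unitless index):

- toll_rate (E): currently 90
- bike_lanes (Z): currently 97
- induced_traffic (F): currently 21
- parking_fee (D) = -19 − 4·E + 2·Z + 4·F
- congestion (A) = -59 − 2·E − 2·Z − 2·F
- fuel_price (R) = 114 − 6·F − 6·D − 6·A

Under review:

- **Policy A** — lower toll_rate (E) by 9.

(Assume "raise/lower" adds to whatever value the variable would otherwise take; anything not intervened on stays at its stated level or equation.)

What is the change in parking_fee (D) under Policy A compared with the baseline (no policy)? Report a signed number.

36

Baseline:
  E = 90
  Z = 97
  F = 21
  D = -19 − 4·90 + 2·97 + 4·21 = -101
Policy A (E − 9):
  E = 90 − 9 = 81
  Z = 97
  F = 21
  D = -19 − 4·81 + 2·97 + 4·21 = -65
Change in D: -65 − (-101) = 36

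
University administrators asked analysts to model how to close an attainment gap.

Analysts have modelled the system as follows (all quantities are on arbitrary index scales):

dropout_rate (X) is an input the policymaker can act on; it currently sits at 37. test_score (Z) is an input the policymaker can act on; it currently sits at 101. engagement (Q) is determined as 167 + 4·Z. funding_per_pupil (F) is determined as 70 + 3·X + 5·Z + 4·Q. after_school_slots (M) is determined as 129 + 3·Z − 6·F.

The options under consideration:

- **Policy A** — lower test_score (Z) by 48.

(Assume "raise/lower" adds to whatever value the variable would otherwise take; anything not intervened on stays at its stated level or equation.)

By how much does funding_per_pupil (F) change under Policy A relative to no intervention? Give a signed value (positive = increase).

-1008

Baseline:
  X = 37
  Z = 101
  Q = 167 + 4·101 = 571
  F = 70 + 3·37 + 5·101 + 4·571 = 2970
Policy A (Z − 48):
  X = 37
  Z = 101 − 48 = 53
  Q = 167 + 4·53 = 379
  F = 70 + 3·37 + 5·53 + 4·379 = 1962
Change in F: 1962 − 2970 = -1008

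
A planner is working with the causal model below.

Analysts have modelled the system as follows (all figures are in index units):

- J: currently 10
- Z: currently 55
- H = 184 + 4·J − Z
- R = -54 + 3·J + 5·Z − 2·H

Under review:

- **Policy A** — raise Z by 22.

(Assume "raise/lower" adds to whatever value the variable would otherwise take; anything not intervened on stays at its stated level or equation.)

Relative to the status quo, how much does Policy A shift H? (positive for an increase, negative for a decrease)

Baseline:
  J = 10
  Z = 55
  H = 184 + 4·10 − 55 = 169
Policy A (Z + 22):
  J = 10
  Z = 55 + 22 = 77
  H = 184 + 4·10 − 77 = 147
Change in H: 147 − 169 = -22

-22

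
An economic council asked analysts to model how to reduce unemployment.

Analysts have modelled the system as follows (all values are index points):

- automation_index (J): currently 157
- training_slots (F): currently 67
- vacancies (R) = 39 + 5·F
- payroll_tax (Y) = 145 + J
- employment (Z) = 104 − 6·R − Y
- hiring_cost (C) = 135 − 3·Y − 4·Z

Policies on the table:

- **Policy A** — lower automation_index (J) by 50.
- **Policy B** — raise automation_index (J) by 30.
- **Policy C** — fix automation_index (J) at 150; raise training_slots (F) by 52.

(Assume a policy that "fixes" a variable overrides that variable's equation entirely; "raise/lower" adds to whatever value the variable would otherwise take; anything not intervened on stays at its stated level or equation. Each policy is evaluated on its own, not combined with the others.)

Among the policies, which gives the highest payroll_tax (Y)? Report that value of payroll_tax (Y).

332

Policy A (J − 50):
  J = 157 − 50 = 107
  Y = 145 + 107 = 252
Policy B (J + 30):
  J = 157 + 30 = 187
  Y = 145 + 187 = 332
Policy C (J := 150, F + 52):
  J = 150
  Y = 145 + 150 = 295
Comparing — Policy A: Y=252, Policy B: Y=332, Policy C: Y=295. Highest is 332 (Policy B).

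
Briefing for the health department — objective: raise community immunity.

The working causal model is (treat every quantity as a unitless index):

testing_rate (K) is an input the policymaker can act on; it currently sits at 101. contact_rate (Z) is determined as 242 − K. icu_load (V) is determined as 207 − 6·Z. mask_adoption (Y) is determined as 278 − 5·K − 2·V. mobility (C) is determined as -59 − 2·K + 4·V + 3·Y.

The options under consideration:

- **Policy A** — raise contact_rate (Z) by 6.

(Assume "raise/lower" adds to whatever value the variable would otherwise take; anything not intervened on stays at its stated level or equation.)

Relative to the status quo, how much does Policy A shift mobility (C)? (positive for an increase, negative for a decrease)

72

Baseline:
  K = 101
  Z = 242 − 101 = 141
  V = 207 − 6·141 = -639
  Y = 278 − 5·101 − 2·(-639) = 1051
  C = -59 − 2·101 + 4·(-639) + 3·1051 = 336
Policy A (Z + 6):
  K = 101
  Z = 242 − 101 (+6 from intervention) = 147
  V = 207 − 6·147 = -675
  Y = 278 − 5·101 − 2·(-675) = 1123
  C = -59 − 2·101 + 4·(-675) + 3·1123 = 408
Change in C: 408 − 336 = 72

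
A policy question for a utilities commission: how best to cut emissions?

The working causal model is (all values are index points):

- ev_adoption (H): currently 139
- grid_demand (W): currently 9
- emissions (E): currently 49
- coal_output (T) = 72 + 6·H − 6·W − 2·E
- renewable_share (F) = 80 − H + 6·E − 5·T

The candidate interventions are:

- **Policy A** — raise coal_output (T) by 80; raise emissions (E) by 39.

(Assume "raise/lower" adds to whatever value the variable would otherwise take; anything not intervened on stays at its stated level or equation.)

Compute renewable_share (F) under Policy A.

Policy A (T + 80, E + 39):
  H = 139
  W = 9
  E = 49 + 39 = 88
  T = 72 + 6·139 − 6·9 − 2·88 (+80 from intervention) = 756
  F = 80 − 139 + 6·88 − 5·756 = -3311

-3311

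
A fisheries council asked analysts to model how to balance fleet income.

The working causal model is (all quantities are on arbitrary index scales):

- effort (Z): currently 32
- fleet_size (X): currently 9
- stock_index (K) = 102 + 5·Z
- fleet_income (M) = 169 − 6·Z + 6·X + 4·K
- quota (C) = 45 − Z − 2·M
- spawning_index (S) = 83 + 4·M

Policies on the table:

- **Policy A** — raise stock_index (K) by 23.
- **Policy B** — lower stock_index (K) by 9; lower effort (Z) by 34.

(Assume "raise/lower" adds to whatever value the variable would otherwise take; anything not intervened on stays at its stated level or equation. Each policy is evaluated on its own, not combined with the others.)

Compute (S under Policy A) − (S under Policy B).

2416

Policy A (K + 23):
  Z = 32
  X = 9
  K = 102 + 5·32 (+23 from intervention) = 285
  M = 169 − 6·32 + 6·9 + 4·285 = 1171
  S = 83 + 4·1171 = 4767
Policy B (K − 9, Z − 34):
  Z = 32 − 34 = -2
  X = 9
  K = 102 + 5·(-2) (−9 from intervention) = 83
  M = 169 − 6·(-2) + 6·9 + 4·83 = 567
  S = 83 + 4·567 = 2351
S: 4767 − 2351 = 2416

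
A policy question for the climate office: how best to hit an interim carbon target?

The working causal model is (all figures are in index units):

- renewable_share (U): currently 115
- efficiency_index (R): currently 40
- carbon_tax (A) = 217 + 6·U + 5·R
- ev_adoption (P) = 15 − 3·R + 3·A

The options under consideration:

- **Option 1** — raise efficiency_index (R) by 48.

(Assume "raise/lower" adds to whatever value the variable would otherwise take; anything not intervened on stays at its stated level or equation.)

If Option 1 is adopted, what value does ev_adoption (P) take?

3792

Option 1 (R + 48):
  U = 115
  R = 40 + 48 = 88
  A = 217 + 6·115 + 5·88 = 1347
  P = 15 − 3·88 + 3·1347 = 3792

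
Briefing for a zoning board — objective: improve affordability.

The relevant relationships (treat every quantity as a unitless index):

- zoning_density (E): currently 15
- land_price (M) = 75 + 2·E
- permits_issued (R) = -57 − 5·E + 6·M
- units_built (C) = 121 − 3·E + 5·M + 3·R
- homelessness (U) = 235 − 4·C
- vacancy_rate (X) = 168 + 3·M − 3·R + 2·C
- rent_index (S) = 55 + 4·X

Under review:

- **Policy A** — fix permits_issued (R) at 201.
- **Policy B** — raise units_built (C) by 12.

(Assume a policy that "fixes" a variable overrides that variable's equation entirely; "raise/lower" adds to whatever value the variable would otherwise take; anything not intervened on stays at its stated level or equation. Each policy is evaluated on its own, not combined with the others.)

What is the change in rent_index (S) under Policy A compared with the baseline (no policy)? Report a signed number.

Baseline:
  E = 15
  M = 75 + 2·15 = 105
  R = -57 − 5·15 + 6·105 = 498
  C = 121 − 3·15 + 5·105 + 3·498 = 2095
  X = 168 + 3·105 − 3·498 + 2·2095 = 3179
  S = 55 + 4·3179 = 12771
Policy A (R := 201):
  E = 15
  M = 75 + 2·15 = 105
  R = 201
  C = 121 − 3·15 + 5·105 + 3·201 = 1204
  X = 168 + 3·105 − 3·201 + 2·1204 = 2288
  S = 55 + 4·2288 = 9207
Change in S: 9207 − 12771 = -3564

-3564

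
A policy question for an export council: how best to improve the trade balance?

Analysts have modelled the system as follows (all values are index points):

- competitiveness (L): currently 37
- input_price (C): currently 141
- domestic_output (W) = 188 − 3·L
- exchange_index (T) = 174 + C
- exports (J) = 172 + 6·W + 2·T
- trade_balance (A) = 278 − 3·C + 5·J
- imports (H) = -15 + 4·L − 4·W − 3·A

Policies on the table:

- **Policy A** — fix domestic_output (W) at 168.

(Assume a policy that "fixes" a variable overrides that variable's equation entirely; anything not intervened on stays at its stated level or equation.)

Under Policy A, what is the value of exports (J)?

Policy A (W := 168):
  L = 37
  C = 141
  W = 168
  T = 174 + 141 = 315
  J = 172 + 6·168 + 2·315 = 1810

1810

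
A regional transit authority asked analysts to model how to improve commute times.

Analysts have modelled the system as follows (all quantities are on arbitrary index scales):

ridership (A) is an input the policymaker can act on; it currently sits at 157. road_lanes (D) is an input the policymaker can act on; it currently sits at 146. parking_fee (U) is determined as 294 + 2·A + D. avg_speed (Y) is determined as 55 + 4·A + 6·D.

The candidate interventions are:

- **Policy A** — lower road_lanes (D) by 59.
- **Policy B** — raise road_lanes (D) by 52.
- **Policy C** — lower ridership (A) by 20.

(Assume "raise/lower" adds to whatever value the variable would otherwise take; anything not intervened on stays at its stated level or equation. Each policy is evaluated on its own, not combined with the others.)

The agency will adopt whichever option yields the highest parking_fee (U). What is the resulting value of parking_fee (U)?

Policy A (D − 59):
  A = 157
  D = 146 − 59 = 87
  U = 294 + 2·157 + 87 = 695
Policy B (D + 52):
  A = 157
  D = 146 + 52 = 198
  U = 294 + 2·157 + 198 = 806
Policy C (A − 20):
  A = 157 − 20 = 137
  D = 146
  U = 294 + 2·137 + 146 = 714
Comparing — Policy A: U=695, Policy B: U=806, Policy C: U=714. Highest is 806 (Policy B).

806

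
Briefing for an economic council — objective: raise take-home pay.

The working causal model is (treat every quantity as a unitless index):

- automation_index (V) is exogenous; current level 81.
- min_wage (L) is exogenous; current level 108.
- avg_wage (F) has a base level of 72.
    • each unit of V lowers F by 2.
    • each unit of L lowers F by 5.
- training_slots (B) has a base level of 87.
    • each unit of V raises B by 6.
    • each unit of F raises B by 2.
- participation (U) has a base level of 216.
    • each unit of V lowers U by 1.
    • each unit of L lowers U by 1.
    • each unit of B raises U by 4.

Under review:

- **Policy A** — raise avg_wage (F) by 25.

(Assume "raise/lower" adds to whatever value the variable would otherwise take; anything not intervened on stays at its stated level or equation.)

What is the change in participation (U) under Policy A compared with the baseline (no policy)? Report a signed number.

Baseline:
  V = 81
  L = 108
  F = 72 − 2·81 − 5·108 = -630
  B = 87 + 6·81 + 2·(-630) = -687
  U = 216 − 81 − 108 + 4·(-687) = -2721
Policy A (F + 25):
  V = 81
  L = 108
  F = 72 − 2·81 − 5·108 (+25 from intervention) = -605
  B = 87 + 6·81 + 2·(-605) = -637
  U = 216 − 81 − 108 + 4·(-637) = -2521
Change in U: -2521 − (-2721) = 200

200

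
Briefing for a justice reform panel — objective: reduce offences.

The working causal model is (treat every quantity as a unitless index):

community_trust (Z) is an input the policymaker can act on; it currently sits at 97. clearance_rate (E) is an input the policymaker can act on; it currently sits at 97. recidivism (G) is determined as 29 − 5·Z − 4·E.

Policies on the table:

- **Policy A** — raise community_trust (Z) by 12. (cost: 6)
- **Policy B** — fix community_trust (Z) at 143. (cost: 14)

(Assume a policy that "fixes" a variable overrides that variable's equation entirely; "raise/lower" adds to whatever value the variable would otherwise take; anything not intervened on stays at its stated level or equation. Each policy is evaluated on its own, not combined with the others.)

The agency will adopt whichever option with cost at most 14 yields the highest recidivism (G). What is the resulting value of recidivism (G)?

-904

Policy A (Z + 12):
  Z = 97 + 12 = 109
  E = 97
  G = 29 − 5·109 − 4·97 = -904
Policy B (Z := 143):
  Z = 143
  E = 97
  G = 29 − 5·143 − 4·97 = -1074
Comparing — Policy A: G=-904, Policy B: G=-1074. Highest is -904 (Policy A).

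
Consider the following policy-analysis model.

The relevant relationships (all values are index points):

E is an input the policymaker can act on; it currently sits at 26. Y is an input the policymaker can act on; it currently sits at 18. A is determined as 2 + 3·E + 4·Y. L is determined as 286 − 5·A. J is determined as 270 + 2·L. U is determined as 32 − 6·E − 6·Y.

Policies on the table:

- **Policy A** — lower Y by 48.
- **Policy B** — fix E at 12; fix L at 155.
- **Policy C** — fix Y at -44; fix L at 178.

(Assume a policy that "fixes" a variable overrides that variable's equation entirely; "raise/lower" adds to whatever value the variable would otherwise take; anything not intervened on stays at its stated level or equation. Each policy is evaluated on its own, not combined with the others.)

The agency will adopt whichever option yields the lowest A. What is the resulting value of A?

-96

Policy A (Y − 48):
  E = 26
  Y = 18 − 48 = -30
  A = 2 + 3·26 + 4·(-30) = -40
Policy B (E := 12, L := 155):
  E = 12
  Y = 18
  A = 2 + 3·12 + 4·18 = 110
Policy C (Y := -44, L := 178):
  E = 26
  Y = -44
  A = 2 + 3·26 + 4·(-44) = -96
Comparing — Policy A: A=-40, Policy B: A=110, Policy C: A=-96. Lowest is -96 (Policy C).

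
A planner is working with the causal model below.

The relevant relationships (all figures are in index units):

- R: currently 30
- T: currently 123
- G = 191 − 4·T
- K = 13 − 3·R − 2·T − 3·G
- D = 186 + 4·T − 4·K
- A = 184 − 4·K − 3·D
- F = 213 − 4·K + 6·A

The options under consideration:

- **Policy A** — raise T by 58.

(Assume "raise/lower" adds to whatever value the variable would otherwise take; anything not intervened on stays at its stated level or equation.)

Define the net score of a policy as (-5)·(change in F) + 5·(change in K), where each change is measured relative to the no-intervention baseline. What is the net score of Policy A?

-103820

Baseline:
  R = 30
  T = 123
  G = 191 − 4·123 = -301
  K = 13 − 3·30 − 2·123 − 3·(-301) = 580
  D = 186 + 4·123 − 4·580 = -1642
  A = 184 − 4·580 − 3·(-1642) = 2790
  F = 213 − 4·580 + 6·2790 = 14633
Policy A (T + 58):
  R = 30
  T = 123 + 58 = 181
  G = 191 − 4·181 = -533
  K = 13 − 3·30 − 2·181 − 3·(-533) = 1160
  D = 186 + 4·181 − 4·1160 = -3730
  A = 184 − 4·1160 − 3·(-3730) = 6734
  F = 213 − 4·1160 + 6·6734 = 35977
ΔF = 35977 − 14633 = 21344; ΔK = 1160 − 580 = 580
Score = (-5)·21344 + 5·580 = -103820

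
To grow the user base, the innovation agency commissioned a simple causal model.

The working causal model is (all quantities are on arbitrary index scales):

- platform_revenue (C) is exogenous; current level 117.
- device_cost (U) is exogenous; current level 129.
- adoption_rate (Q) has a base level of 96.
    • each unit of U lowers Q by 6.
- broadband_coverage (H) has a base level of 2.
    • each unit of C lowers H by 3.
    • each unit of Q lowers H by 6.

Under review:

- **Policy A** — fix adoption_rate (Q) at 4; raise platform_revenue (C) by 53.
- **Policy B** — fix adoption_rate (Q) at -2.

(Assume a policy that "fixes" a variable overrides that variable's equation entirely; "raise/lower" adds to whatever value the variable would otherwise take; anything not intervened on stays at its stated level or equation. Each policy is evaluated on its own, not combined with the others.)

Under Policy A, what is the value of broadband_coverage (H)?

-532

Policy A (Q := 4, C + 53):
  C = 117 + 53 = 170
  U = 129
  Q = 4
  H = 2 − 3·170 − 6·4 = -532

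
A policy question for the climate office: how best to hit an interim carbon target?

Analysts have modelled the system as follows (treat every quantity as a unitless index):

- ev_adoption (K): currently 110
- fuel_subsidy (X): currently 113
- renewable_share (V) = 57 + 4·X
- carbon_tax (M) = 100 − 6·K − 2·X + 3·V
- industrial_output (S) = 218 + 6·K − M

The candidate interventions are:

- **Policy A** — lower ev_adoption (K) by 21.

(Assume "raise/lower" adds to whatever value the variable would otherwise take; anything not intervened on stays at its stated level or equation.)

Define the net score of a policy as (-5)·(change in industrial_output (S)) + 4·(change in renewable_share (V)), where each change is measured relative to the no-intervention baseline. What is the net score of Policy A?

1260

Baseline:
  K = 110
  X = 113
  V = 57 + 4·113 = 509
  M = 100 − 6·110 − 2·113 + 3·509 = 741
  S = 218 + 6·110 − 741 = 137
Policy A (K − 21):
  K = 110 − 21 = 89
  X = 113
  V = 57 + 4·113 = 509
  M = 100 − 6·89 − 2·113 + 3·509 = 867
  S = 218 + 6·89 − 867 = -115
ΔS = -115 − 137 = -252; ΔV = 509 − 509 = 0
Score = (-5)·(-252) + 4·0 = 1260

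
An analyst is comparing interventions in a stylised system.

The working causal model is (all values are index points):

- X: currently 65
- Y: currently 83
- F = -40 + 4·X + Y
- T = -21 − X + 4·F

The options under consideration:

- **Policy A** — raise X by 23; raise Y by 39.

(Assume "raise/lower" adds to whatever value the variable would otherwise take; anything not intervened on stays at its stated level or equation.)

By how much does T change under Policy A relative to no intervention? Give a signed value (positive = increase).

501

Baseline:
  X = 65
  Y = 83
  F = -40 + 4·65 + 83 = 303
  T = -21 − 65 + 4·303 = 1126
Policy A (X + 23, Y + 39):
  X = 65 + 23 = 88
  Y = 83 + 39 = 122
  F = -40 + 4·88 + 122 = 434
  T = -21 − 88 + 4·434 = 1627
Change in T: 1627 − 1126 = 501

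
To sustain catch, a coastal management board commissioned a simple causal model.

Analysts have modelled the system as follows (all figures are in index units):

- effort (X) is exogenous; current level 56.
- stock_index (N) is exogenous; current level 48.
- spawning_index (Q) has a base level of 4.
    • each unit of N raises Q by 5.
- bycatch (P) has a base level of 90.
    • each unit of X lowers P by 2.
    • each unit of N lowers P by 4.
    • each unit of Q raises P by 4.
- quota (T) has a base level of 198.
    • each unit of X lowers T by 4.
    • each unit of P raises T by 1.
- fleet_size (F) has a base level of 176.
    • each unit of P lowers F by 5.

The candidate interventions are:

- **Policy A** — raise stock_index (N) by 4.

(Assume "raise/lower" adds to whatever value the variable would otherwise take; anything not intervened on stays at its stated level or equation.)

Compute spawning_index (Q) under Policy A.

264

Policy A (N + 4):
  N = 48 + 4 = 52
  Q = 4 + 5·52 = 264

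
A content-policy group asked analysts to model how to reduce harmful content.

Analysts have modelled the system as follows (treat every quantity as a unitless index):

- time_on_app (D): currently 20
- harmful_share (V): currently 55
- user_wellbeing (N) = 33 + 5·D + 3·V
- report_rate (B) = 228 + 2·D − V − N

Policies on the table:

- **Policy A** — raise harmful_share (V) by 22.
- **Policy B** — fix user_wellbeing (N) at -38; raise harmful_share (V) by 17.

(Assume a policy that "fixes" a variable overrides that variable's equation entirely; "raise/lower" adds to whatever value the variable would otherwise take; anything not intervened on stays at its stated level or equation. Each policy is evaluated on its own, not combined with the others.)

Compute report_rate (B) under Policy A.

-173

Policy A (V + 22):
  D = 20
  V = 55 + 22 = 77
  N = 33 + 5·20 + 3·77 = 364
  B = 228 + 2·20 − 77 − 364 = -173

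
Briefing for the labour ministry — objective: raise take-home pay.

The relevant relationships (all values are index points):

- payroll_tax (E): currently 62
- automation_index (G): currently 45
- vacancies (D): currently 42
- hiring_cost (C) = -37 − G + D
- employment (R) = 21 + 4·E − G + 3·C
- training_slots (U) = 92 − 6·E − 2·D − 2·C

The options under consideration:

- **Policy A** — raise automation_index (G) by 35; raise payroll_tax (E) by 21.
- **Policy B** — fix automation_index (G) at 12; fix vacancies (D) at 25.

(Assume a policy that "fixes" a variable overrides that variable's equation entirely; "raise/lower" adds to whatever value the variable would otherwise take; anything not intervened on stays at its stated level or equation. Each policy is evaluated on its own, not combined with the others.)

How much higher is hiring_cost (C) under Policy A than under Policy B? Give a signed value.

-51

Policy A (G + 35, E + 21):
  G = 45 + 35 = 80
  D = 42
  C = -37 − 80 + 42 = -75
Policy B (G := 12, D := 25):
  G = 12
  D = 25
  C = -37 − 12 + 25 = -24
C: -75 − (-24) = -51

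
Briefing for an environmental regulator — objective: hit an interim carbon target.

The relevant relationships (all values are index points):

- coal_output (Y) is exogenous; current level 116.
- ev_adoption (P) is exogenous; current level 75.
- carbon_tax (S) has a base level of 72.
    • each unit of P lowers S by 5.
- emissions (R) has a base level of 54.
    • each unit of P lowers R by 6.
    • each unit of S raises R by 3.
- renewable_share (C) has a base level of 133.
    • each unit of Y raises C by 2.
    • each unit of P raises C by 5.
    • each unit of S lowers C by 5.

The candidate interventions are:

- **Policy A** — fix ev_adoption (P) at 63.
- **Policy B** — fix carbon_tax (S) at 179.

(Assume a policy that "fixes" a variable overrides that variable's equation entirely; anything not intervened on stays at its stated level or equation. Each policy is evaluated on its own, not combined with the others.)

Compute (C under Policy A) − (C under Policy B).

Policy A (P := 63):
  Y = 116
  P = 63
  S = 72 − 5·63 = -243
  C = 133 + 2·116 + 5·63 − 5·(-243) = 1895
Policy B (S := 179):
  Y = 116
  P = 75
  S = 179
  C = 133 + 2·116 + 5·75 − 5·179 = -155
C: 1895 − (-155) = 2050

2050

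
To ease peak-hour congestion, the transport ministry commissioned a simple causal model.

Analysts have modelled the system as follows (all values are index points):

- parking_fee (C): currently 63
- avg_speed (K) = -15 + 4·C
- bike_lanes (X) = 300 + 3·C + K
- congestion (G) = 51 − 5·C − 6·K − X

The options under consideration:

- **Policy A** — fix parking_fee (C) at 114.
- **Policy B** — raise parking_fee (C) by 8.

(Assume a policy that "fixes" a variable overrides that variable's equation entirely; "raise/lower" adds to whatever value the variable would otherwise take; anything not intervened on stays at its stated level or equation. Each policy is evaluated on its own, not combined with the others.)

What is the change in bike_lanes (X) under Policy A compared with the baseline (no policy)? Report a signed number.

Baseline:
  C = 63
  K = -15 + 4·63 = 237
  X = 300 + 3·63 + 237 = 726
Policy A (C := 114):
  C = 114
  K = -15 + 4·114 = 441
  X = 300 + 3·114 + 441 = 1083
Change in X: 1083 − 726 = 357

357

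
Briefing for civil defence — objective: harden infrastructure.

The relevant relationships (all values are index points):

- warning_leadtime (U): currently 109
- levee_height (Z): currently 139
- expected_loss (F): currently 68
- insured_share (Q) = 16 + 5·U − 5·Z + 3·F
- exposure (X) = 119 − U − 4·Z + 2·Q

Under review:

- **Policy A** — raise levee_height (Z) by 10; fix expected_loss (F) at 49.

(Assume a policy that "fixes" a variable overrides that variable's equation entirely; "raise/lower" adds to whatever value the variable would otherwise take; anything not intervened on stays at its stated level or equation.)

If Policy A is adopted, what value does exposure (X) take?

-660

Policy A (Z + 10, F := 49):
  U = 109
  Z = 139 + 10 = 149
  F = 49
  Q = 16 + 5·109 − 5·149 + 3·49 = -37
  X = 119 − 109 − 4·149 + 2·(-37) = -660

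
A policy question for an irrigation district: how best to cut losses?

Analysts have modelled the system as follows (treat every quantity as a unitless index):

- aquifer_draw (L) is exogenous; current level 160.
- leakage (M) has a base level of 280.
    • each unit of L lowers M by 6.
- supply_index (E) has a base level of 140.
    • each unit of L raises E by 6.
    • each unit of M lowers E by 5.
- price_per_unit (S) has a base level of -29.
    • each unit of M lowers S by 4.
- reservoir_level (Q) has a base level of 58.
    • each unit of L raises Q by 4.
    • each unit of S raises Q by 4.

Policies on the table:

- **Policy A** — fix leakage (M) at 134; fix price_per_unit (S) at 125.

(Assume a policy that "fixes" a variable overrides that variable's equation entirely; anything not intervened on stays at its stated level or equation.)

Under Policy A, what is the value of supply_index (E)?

430

Policy A (M := 134, S := 125):
  L = 160
  M = 134
  E = 140 + 6·160 − 5·134 = 430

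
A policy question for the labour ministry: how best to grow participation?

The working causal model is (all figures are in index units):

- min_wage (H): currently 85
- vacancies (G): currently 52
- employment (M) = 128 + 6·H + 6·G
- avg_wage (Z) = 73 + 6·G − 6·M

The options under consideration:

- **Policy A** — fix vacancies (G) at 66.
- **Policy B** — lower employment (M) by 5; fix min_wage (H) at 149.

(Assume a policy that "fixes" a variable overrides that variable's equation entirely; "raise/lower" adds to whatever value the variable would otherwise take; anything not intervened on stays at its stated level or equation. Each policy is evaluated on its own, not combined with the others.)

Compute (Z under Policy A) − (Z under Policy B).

1854

Policy A (G := 66):
  H = 85
  G = 66
  M = 128 + 6·85 + 6·66 = 1034
  Z = 73 + 6·66 − 6·1034 = -5735
Policy B (M − 5, H := 149):
  H = 149
  G = 52
  M = 128 + 6·149 + 6·52 (−5 from intervention) = 1329
  Z = 73 + 6·52 − 6·1329 = -7589
Z: -5735 − (-7589) = 1854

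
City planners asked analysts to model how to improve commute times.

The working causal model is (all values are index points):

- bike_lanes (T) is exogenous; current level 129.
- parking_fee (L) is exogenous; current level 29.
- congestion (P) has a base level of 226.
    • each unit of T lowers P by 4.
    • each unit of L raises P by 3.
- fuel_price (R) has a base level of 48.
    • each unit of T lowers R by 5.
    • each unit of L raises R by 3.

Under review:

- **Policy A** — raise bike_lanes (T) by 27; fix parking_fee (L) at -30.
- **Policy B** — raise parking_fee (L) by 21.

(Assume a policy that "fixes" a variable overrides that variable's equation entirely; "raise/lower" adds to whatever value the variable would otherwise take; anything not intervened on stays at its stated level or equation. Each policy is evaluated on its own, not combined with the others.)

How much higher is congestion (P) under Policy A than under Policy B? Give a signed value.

-348

Policy A (T + 27, L := -30):
  T = 129 + 27 = 156
  L = -30
  P = 226 − 4·156 + 3·(-30) = -488
Policy B (L + 21):
  T = 129
  L = 29 + 21 = 50
  P = 226 − 4·129 + 3·50 = -140
P: -488 − (-140) = -348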